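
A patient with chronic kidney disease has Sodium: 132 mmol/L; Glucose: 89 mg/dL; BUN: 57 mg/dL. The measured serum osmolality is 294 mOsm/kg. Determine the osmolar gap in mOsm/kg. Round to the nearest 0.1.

Calculated osmolality = 2·Na + glucose/18 + BUN/2.8
= 2·132 + 89/18 + 57/2.8
= 264 + 4.94 + 20.36
= 289.3 mOsm/kg ≈ 289.3 mOsm/kg
Osmolar gap = measured − calculated = 294 − 289.3 = 4.7 mOsm/kg

4.7 mOsm/kg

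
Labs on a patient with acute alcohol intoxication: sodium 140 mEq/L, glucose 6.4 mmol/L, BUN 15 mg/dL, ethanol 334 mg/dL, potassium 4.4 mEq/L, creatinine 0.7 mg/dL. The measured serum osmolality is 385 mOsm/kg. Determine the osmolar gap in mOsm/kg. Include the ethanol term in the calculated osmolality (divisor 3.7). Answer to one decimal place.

3.0 mOsm/kg

Calculated osmolality = 2·Na + glucose + BUN/2.8 + ethanol/3.7
= 2·140 + 6.4 + 15/2.8 + 334/3.7
= 280 + 6.40 + 5.36 + 90.27
= 382.03 mOsm/kg ≈ 382.0 mOsm/kg
Osmolar gap = measured − calculated = 385 − 382.0 = 3.0 mOsm/kg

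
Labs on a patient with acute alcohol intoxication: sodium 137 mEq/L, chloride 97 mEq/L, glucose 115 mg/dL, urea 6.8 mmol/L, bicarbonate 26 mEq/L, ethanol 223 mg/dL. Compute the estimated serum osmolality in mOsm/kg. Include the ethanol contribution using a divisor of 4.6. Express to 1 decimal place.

Calculated osmolality = 2·Na + glucose/18 + urea + ethanol/4.6
= 2·137 + 115/18 + 6.8 + 223/4.6
= 274 + 6.39 + 6.80 + 48.48
= 335.67 mOsm/kg

335.7 mOsm/kg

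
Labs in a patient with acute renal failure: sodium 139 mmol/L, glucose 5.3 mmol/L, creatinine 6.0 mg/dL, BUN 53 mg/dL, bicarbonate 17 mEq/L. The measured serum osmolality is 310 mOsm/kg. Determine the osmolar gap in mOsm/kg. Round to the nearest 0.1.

7.8 mOsm/kg

Calculated osmolality = 2·Na + glucose + BUN/2.8
= 2·139 + 5.3 + 53/2.8
= 278 + 5.30 + 18.93
= 302.23 mOsm/kg ≈ 302.2 mOsm/kg
Osmolar gap = measured − calculated = 310 − 302.2 = 7.8 mOsm/kg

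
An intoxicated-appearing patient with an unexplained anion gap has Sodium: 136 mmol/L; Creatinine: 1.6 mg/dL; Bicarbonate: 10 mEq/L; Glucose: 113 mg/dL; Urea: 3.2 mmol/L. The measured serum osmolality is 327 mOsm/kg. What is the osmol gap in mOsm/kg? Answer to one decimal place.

Calculated osmolality = 2·Na + glucose/18 + urea
= 2·136 + 113/18 + 3.2
= 272 + 6.28 + 3.20
= 281.48 mOsm/kg ≈ 281.5 mOsm/kg
Osmolar gap = measured − calculated = 327 − 281.5 = 45.5 mOsm/kg

45.5 mOsm/kg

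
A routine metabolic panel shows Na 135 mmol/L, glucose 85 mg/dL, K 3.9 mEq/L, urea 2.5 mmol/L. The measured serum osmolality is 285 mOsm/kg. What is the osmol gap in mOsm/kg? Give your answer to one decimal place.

7.8 mOsm/kg

Calculated osmolality = 2·Na + glucose/18 + urea
= 2·135 + 85/18 + 2.5
= 270 + 4.72 + 2.50
= 277.22 mOsm/kg ≈ 277.2 mOsm/kg
Osmolar gap = measured − calculated = 285 − 277.2 = 7.8 mOsm/kg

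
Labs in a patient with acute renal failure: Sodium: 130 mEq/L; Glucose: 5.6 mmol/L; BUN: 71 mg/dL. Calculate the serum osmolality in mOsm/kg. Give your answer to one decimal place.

291.0 mOsm/kg

Calculated osmolality = 2·Na + glucose + BUN/2.8
= 2·130 + 5.6 + 71/2.8
= 260 + 5.60 + 25.36
= 290.96 mOsm/kg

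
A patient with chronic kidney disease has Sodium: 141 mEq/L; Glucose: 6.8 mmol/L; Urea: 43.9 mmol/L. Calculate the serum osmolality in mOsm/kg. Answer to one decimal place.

332.7 mOsm/kg

Calculated osmolality = 2·Na + glucose + urea
= 2·141 + 6.8 + 43.9
= 282 + 6.80 + 43.90
= 332.7 mOsm/kg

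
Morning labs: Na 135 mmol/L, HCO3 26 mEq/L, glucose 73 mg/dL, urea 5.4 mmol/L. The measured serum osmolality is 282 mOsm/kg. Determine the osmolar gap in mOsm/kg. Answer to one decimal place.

Calculated osmolality = 2·Na + glucose/18 + urea
= 2·135 + 73/18 + 5.4
= 270 + 4.06 + 5.40
= 279.46 mOsm/kg ≈ 279.5 mOsm/kg
Osmolar gap = measured − calculated = 282 − 279.5 = 2.5 mOsm/kg

2.5 mOsm/kg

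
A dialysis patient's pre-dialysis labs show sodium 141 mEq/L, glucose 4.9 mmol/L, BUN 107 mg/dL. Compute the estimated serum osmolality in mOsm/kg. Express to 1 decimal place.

325.1 mOsm/kg

Calculated osmolality = 2·Na + glucose + BUN/2.8
= 2·141 + 4.9 + 107/2.8
= 282 + 4.90 + 38.21
= 325.11 mOsm/kg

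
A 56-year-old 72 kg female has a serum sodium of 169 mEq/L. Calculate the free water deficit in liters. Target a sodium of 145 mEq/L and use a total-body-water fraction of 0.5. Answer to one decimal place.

6.0 L

TBW = 0.5 · 72 = 36 L
Free water deficit = TBW · (Na/145 − 1)
= 36 · (169/145 − 1)
= 36 · 0.1655
= 5.96 L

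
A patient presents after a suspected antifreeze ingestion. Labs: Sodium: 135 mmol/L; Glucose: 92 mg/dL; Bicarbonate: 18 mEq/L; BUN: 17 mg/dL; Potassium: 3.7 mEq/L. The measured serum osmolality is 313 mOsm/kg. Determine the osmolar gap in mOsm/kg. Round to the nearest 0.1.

Calculated osmolality = 2·Na + glucose/18 + BUN/2.8
= 2·135 + 92/18 + 17/2.8
= 270 + 5.11 + 6.07
= 281.18 mOsm/kg ≈ 281.2 mOsm/kg
Osmolar gap = measured − calculated = 313 − 281.2 = 31.8 mOsm/kg

31.8 mOsm/kg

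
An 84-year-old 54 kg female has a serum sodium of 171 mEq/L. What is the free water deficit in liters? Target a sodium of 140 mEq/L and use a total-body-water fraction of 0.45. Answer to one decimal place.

TBW = 0.45 · 54 = 24.3 L
Free water deficit = TBW · (Na/140 − 1)
= 24.3 · (171/140 − 1)
= 24.3 · 0.2214
= 5.38 L

5.4 L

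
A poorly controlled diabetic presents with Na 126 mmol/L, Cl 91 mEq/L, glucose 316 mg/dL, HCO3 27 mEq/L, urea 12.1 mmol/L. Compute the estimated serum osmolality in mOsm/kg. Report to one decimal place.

281.7 mOsm/kg

Calculated osmolality = 2·Na + glucose/18 + urea
= 2·126 + 316/18 + 12.1
= 252 + 17.56 + 12.10
= 281.66 mOsm/kg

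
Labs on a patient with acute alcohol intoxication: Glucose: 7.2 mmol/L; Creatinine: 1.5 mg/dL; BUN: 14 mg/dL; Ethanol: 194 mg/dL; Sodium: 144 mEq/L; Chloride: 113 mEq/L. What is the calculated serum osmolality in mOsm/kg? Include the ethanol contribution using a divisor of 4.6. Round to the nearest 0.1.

Calculated osmolality = 2·Na + glucose + BUN/2.8 + ethanol/4.6
= 2·144 + 7.2 + 14/2.8 + 194/4.6
= 288 + 7.20 + 5 + 42.17
= 342.37 mOsm/kg

342.4 mOsm/kg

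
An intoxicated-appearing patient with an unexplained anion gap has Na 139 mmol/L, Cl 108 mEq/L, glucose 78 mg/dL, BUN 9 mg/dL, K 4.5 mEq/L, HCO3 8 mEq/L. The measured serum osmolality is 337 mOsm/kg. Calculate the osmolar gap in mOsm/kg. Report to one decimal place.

51.5 mOsm/kg

Calculated osmolality = 2·Na + glucose/18 + BUN/2.8
= 2·139 + 78/18 + 9/2.8
= 278 + 4.33 + 3.21
= 285.54 mOsm/kg ≈ 285.5 mOsm/kg
Osmolar gap = measured − calculated = 337 − 285.5 = 51.5 mOsm/kg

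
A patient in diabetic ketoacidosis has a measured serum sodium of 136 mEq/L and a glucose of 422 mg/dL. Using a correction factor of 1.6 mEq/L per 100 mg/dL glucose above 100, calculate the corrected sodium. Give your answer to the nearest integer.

Corrected Na = measured Na + 1.6 · (glucose − 100)/100
= 136 + 1.6 · (422 − 100)/100
= 136 + 5.2
= 141.2 mEq/L

141 mEq/L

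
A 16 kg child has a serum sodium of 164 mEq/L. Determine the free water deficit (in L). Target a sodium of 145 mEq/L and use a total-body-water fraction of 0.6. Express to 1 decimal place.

1.3 L

TBW = 0.6 · 16 = 9.6 L
Free water deficit = TBW · (Na/145 − 1)
= 9.6 · (164/145 − 1)
= 9.6 · 0.131
= 1.26 L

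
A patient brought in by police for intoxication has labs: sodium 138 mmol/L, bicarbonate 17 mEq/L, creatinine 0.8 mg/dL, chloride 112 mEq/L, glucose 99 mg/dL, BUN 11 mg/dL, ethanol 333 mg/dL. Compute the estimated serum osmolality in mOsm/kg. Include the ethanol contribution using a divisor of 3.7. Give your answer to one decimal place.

375.4 mOsm/kg

Calculated osmolality = 2·Na + glucose/18 + BUN/2.8 + ethanol/3.7
= 2·138 + 99/18 + 11/2.8 + 333/3.7
= 276 + 5.50 + 3.93 + 90
= 375.43 mOsm/kg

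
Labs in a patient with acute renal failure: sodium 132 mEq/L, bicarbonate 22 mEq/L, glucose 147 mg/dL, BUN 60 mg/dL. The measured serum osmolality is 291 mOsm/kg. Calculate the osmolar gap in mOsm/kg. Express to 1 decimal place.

Calculated osmolality = 2·Na + glucose/18 + BUN/2.8
= 2·132 + 147/18 + 60/2.8
= 264 + 8.17 + 21.43
= 293.6 mOsm/kg ≈ 293.6 mOsm/kg
Osmolar gap = measured − calculated = 291 − 293.6 = -2.6 mOsm/kg

-2.6 mOsm/kg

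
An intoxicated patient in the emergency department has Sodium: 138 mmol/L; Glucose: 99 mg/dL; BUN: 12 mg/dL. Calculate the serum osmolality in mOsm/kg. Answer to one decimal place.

285.8 mOsm/kg

Calculated osmolality = 2·Na + glucose/18 + BUN/2.8
= 2·138 + 99/18 + 12/2.8
= 276 + 5.50 + 4.29
= 285.79 mOsm/kg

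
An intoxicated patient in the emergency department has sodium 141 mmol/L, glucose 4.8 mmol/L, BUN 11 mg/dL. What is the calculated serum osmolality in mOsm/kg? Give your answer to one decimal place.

290.7 mOsm/kg

Calculated osmolality = 2·Na + glucose + BUN/2.8
= 2·141 + 4.8 + 11/2.8
= 282 + 4.80 + 3.93
= 290.73 mOsm/kg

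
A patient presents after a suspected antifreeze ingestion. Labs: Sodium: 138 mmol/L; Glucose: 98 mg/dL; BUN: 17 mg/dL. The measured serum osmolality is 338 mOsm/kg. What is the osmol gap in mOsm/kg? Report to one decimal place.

Calculated osmolality = 2·Na + glucose/18 + BUN/2.8
= 2·138 + 98/18 + 17/2.8
= 276 + 5.44 + 6.07
= 287.51 mOsm/kg ≈ 287.5 mOsm/kg
Osmolar gap = measured − calculated = 338 − 287.5 = 50.5 mOsm/kg

50.5 mOsm/kg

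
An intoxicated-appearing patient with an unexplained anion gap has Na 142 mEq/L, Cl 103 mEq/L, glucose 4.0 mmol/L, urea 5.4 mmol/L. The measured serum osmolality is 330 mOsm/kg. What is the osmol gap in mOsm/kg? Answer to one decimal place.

36.6 mOsm/kg

Calculated osmolality = 2·Na + glucose + urea
= 2·142 + 4 + 5.4
= 284 + 4 + 5.40
= 293.4 mOsm/kg ≈ 293.4 mOsm/kg
Osmolar gap = measured − calculated = 330 − 293.4 = 36.6 mOsm/kg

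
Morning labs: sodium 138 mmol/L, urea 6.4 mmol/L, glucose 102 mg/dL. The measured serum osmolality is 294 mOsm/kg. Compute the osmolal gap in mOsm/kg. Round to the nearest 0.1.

Calculated osmolality = 2·Na + glucose/18 + urea
= 2·138 + 102/18 + 6.4
= 276 + 5.67 + 6.40
= 288.07 mOsm/kg ≈ 288.1 mOsm/kg
Osmolar gap = measured − calculated = 294 − 288.1 = 5.9 mOsm/kg

5.9 mOsm/kg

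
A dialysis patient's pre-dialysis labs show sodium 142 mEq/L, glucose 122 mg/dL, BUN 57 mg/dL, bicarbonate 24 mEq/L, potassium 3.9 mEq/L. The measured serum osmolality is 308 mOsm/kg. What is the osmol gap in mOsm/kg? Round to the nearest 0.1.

-3.1 mOsm/kg

Calculated osmolality = 2·Na + glucose/18 + BUN/2.8
= 2·142 + 122/18 + 57/2.8
= 284 + 6.78 + 20.36
= 311.14 mOsm/kg ≈ 311.1 mOsm/kg
Osmolar gap = measured − calculated = 308 − 311.1 = -3.1 mOsm/kg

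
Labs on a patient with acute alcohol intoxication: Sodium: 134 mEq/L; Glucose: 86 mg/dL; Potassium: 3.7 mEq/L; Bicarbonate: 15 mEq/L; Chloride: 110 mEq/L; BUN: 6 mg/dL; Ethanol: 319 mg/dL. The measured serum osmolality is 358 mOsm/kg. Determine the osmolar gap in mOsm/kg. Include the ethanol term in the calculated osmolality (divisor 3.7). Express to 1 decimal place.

-3.1 mOsm/kg

Calculated osmolality = 2·Na + glucose/18 + BUN/2.8 + ethanol/3.7
= 2·134 + 86/18 + 6/2.8 + 319/3.7
= 268 + 4.78 + 2.14 + 86.22
= 361.14 mOsm/kg ≈ 361.1 mOsm/kg
Osmolar gap = measured − calculated = 358 − 361.1 = -3.1 mOsm/kg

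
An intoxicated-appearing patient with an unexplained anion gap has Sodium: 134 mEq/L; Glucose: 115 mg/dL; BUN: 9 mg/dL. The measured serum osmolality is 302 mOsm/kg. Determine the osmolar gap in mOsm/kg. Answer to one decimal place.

24.4 mOsm/kg

Calculated osmolality = 2·Na + glucose/18 + BUN/2.8
= 2·134 + 115/18 + 9/2.8
= 268 + 6.39 + 3.21
= 277.6 mOsm/kg ≈ 277.6 mOsm/kg
Osmolar gap = measured − calculated = 302 − 277.6 = 24.4 mOsm/kg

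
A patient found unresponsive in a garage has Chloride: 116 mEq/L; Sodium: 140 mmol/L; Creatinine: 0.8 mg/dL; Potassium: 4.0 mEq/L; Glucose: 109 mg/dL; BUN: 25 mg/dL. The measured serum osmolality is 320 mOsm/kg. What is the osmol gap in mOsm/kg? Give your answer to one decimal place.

Calculated osmolality = 2·Na + glucose/18 + BUN/2.8
= 2·140 + 109/18 + 25/2.8
= 280 + 6.06 + 8.93
= 294.99 mOsm/kg ≈ 295.0 mOsm/kg
Osmolar gap = measured − calculated = 320 − 295.0 = 25.0 mOsm/kg

25.0 mOsm/kg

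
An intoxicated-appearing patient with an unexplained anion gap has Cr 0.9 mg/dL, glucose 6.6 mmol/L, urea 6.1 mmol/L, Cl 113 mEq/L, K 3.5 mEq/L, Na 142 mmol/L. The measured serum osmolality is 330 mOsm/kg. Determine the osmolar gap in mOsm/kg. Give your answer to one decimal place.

33.3 mOsm/kg

Calculated osmolality = 2·Na + glucose + urea
= 2·142 + 6.6 + 6.1
= 284 + 6.60 + 6.10
= 296.7 mOsm/kg ≈ 296.7 mOsm/kg
Osmolar gap = measured − calculated = 330 − 296.7 = 33.3 mOsm/kg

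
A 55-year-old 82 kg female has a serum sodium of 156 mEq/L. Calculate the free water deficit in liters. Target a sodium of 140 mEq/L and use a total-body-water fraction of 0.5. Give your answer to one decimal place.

4.7 L

TBW = 0.5 · 82 = 41 L
Free water deficit = TBW · (Na/140 − 1)
= 41 · (156/140 − 1)
= 41 · 0.1143
= 4.69 L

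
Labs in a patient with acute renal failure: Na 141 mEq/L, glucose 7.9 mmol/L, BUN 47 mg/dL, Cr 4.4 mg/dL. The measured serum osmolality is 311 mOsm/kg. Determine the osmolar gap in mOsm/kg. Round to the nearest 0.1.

Calculated osmolality = 2·Na + glucose + BUN/2.8
= 2·141 + 7.9 + 47/2.8
= 282 + 7.90 + 16.79
= 306.69 mOsm/kg ≈ 306.7 mOsm/kg
Osmolar gap = measured − calculated = 311 − 306.7 = 4.3 mOsm/kg

4.3 mOsm/kg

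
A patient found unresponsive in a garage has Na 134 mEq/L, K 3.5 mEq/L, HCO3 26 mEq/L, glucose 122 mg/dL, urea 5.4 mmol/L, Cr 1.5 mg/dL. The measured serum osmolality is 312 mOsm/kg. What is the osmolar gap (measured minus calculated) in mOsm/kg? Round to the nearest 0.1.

Calculated osmolality = 2·Na + glucose/18 + urea
= 2·134 + 122/18 + 5.4
= 268 + 6.78 + 5.40
= 280.18 mOsm/kg ≈ 280.2 mOsm/kg
Osmolar gap = measured − calculated = 312 − 280.2 = 31.8 mOsm/kg

31.8 mOsm/kg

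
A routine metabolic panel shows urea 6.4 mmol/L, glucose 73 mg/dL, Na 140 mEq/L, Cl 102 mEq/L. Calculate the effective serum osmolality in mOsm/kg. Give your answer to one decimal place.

Effective osmolality excludes urea (freely permeant across cell membranes):
2·Na + glucose/18
= 2·140 + 73/18
= 280 + 4.06
= 284.06 mOsm/kg

284.1 mOsm/kg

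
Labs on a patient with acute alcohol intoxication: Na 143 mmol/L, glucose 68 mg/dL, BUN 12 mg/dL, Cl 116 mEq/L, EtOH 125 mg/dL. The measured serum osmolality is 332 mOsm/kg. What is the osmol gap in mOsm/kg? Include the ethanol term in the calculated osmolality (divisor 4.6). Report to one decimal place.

Calculated osmolality = 2·Na + glucose/18 + BUN/2.8 + ethanol/4.6
= 2·143 + 68/18 + 12/2.8 + 125/4.6
= 286 + 3.78 + 4.29 + 27.17
= 321.24 mOsm/kg ≈ 321.2 mOsm/kg
Osmolar gap = measured − calculated = 332 − 321.2 = 10.8 mOsm/kg

10.8 mOsm/kg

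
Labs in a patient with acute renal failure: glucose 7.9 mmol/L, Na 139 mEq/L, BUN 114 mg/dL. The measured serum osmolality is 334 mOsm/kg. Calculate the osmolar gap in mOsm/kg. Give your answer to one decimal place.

Calculated osmolality = 2·Na + glucose + BUN/2.8
= 2·139 + 7.9 + 114/2.8
= 278 + 7.90 + 40.71
= 326.61 mOsm/kg ≈ 326.6 mOsm/kg
Osmolar gap = measured − calculated = 334 − 326.6 = 7.4 mOsm/kg

7.4 mOsm/kg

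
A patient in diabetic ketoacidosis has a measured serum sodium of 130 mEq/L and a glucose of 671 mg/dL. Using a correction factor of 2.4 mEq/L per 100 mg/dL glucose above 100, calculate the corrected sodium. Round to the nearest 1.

144 mEq/L

Corrected Na = measured Na + 2.4 · (glucose − 100)/100
= 130 + 2.4 · (671 − 100)/100
= 130 + 13.7
= 143.7 mEq/L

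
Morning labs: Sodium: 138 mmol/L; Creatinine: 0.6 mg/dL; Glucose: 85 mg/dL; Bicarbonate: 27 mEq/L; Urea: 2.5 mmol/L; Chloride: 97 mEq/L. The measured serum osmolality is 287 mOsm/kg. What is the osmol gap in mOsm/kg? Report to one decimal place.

Calculated osmolality = 2·Na + glucose/18 + urea
= 2·138 + 85/18 + 2.5
= 276 + 4.72 + 2.50
= 283.22 mOsm/kg ≈ 283.2 mOsm/kg
Osmolar gap = measured − calculated = 287 − 283.2 = 3.8 mOsm/kg

3.8 mOsm/kg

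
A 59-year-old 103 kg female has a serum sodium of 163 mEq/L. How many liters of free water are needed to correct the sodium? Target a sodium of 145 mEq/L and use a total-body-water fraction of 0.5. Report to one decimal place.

TBW = 0.5 · 103 = 51.5 L
Free water deficit = TBW · (Na/145 − 1)
= 51.5 · (163/145 − 1)
= 51.5 · 0.1241
= 6.39 L

6.4 L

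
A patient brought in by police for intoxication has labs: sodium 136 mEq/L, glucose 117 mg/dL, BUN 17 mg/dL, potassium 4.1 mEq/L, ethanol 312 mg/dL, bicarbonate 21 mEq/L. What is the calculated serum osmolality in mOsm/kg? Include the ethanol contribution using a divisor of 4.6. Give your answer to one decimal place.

Calculated osmolality = 2·Na + glucose/18 + BUN/2.8 + ethanol/4.6
= 2·136 + 117/18 + 17/2.8 + 312/4.6
= 272 + 6.50 + 6.07 + 67.83
= 352.4 mOsm/kg

352.4 mOsm/kg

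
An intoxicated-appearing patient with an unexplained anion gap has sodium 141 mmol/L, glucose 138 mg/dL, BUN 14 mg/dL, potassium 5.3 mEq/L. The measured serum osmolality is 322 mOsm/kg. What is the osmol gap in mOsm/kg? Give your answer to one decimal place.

Calculated osmolality = 2·Na + glucose/18 + BUN/2.8
= 2·141 + 138/18 + 14/2.8
= 282 + 7.67 + 5
= 294.67 mOsm/kg ≈ 294.7 mOsm/kg
Osmolar gap = measured − calculated = 322 − 294.7 = 27.3 mOsm/kg

27.3 mOsm/kg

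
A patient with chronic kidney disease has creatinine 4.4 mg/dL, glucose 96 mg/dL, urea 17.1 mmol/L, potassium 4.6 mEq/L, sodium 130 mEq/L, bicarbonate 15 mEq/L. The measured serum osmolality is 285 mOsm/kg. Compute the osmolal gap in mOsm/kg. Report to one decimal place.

2.6 mOsm/kg

Calculated osmolality = 2·Na + glucose/18 + urea
= 2·130 + 96/18 + 17.1
= 260 + 5.33 + 17.10
= 282.43 mOsm/kg ≈ 282.4 mOsm/kg
Osmolar gap = measured − calculated = 285 − 282.4 = 2.6 mOsm/kg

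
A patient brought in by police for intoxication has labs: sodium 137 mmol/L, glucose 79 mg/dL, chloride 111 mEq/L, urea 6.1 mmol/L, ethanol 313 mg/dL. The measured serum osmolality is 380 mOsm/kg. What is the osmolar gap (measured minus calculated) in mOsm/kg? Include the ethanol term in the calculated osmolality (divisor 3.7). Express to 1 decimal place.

10.9 mOsm/kg

Calculated osmolality = 2·Na + glucose/18 + urea + ethanol/3.7
= 2·137 + 79/18 + 6.1 + 313/3.7
= 274 + 4.39 + 6.10 + 84.59
= 369.08 mOsm/kg ≈ 369.1 mOsm/kg
Osmolar gap = measured − calculated = 380 − 369.1 = 10.9 mOsm/kg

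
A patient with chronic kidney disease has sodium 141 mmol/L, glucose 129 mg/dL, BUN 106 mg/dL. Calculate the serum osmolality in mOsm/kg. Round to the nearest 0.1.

327.0 mOsm/kg

Calculated osmolality = 2·Na + glucose/18 + BUN/2.8
= 2·141 + 129/18 + 106/2.8
= 282 + 7.17 + 37.86
= 327.03 mOsm/kg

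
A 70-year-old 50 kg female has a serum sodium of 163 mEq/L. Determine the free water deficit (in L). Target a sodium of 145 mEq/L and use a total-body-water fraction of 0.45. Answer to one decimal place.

2.8 L

TBW = 0.45 · 50 = 22.5 L
Free water deficit = TBW · (Na/145 − 1)
= 22.5 · (163/145 − 1)
= 22.5 · 0.1241
= 2.79 L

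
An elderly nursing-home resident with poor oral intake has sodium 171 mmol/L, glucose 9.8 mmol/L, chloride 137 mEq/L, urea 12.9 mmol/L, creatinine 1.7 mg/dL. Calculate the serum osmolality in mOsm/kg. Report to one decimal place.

Calculated osmolality = 2·Na + glucose + urea
= 2·171 + 9.8 + 12.9
= 342 + 9.80 + 12.90
= 364.7 mOsm/kg

364.7 mOsm/kg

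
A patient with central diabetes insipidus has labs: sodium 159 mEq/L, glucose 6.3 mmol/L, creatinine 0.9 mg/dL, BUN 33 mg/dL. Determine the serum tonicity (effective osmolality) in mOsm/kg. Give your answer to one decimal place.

324.3 mOsm/kg

Effective osmolality excludes urea (freely permeant across cell membranes):
2·Na + glucose
= 2·159 + 6.3
= 318 + 6.3
= 324.3 mOsm/kg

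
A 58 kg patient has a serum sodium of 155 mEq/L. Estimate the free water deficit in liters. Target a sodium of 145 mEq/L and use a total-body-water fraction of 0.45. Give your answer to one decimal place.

TBW = 0.45 · 58 = 26.1 L
Free water deficit = TBW · (Na/145 − 1)
= 26.1 · (155/145 − 1)
= 26.1 · 0.069
= 1.8 L

1.8 L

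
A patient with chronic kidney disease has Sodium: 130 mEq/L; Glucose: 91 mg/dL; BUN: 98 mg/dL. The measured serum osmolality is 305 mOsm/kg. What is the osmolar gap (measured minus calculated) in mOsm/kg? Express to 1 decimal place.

4.9 mOsm/kg

Calculated osmolality = 2·Na + glucose/18 + BUN/2.8
= 2·130 + 91/18 + 98/2.8
= 260 + 5.06 + 35
= 300.06 mOsm/kg ≈ 300.1 mOsm/kg
Osmolar gap = measured − calculated = 305 − 300.1 = 4.9 mOsm/kg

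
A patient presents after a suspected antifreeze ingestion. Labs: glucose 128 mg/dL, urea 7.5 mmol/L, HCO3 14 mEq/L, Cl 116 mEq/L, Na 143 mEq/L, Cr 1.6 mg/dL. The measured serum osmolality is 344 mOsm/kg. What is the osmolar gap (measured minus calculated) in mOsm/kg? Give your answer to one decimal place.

43.4 mOsm/kg

Calculated osmolality = 2·Na + glucose/18 + urea
= 2·143 + 128/18 + 7.5
= 286 + 7.11 + 7.50
= 300.61 mOsm/kg ≈ 300.6 mOsm/kg
Osmolar gap = measured − calculated = 344 − 300.6 = 43.4 mOsm/kg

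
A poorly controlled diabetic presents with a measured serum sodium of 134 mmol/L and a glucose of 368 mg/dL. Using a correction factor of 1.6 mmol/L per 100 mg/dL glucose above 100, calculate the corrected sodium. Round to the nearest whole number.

Corrected Na = measured Na + 1.6 · (glucose − 100)/100
= 134 + 1.6 · (368 − 100)/100
= 134 + 4.3
= 138.3 mmol/L

138 mmol/L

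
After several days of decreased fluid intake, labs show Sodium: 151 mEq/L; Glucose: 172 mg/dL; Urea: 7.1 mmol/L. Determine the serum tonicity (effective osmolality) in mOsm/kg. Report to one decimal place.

311.6 mOsm/kg

Effective osmolality excludes urea (freely permeant across cell membranes):
2·Na + glucose/18
= 2·151 + 172/18
= 302 + 9.56
= 311.56 mOsm/kg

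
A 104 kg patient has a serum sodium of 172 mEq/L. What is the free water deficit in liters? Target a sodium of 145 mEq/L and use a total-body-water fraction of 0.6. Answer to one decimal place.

11.6 L

TBW = 0.6 · 104 = 62.4 L
Free water deficit = TBW · (Na/145 − 1)
= 62.4 · (172/145 − 1)
= 62.4 · 0.1862
= 11.62 L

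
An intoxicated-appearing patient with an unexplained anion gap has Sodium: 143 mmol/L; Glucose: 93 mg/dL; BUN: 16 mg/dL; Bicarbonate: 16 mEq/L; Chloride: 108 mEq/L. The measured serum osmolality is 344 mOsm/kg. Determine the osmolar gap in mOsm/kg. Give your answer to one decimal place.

Calculated osmolality = 2·Na + glucose/18 + BUN/2.8
= 2·143 + 93/18 + 16/2.8
= 286 + 5.17 + 5.71
= 296.88 mOsm/kg ≈ 296.9 mOsm/kg
Osmolar gap = measured − calculated = 344 − 296.9 = 47.1 mOsm/kg

47.1 mOsm/kg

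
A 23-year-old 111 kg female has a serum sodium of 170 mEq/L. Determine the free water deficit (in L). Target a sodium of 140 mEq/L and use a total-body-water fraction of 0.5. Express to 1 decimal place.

11.9 L

TBW = 0.5 · 111 = 55.5 L
Free water deficit = TBW · (Na/140 − 1)
= 55.5 · (170/140 − 1)
= 55.5 · 0.2143
= 11.89 L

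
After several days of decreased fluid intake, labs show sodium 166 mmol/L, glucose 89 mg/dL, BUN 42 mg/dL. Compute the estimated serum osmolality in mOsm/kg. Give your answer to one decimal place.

351.9 mOsm/kg

Calculated osmolality = 2·Na + glucose/18 + BUN/2.8
= 2·166 + 89/18 + 42/2.8
= 332 + 4.94 + 15
= 351.94 mOsm/kg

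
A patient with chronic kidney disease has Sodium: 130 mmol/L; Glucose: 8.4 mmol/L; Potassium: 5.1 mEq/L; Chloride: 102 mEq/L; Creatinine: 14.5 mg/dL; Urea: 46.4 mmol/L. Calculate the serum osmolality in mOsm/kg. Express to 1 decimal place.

Calculated osmolality = 2·Na + glucose + urea
= 2·130 + 8.4 + 46.4
= 260 + 8.40 + 46.40
= 314.8 mOsm/kg

314.8 mOsm/kg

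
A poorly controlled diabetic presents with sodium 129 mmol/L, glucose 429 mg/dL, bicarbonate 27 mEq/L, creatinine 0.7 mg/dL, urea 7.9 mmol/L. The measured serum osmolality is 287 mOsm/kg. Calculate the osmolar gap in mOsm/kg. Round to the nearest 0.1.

-2.7 mOsm/kg

Calculated osmolality = 2·Na + glucose/18 + urea
= 2·129 + 429/18 + 7.9
= 258 + 23.83 + 7.90
= 289.73 mOsm/kg ≈ 289.7 mOsm/kg
Osmolar gap = measured − calculated = 287 − 289.7 = -2.7 mOsm/kg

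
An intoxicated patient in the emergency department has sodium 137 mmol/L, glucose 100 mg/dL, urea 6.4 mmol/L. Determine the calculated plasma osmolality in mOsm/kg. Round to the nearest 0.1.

286.0 mOsm/kg

Calculated osmolality = 2·Na + glucose/18 + urea
= 2·137 + 100/18 + 6.4
= 274 + 5.56 + 6.40
= 285.96 mOsm/kg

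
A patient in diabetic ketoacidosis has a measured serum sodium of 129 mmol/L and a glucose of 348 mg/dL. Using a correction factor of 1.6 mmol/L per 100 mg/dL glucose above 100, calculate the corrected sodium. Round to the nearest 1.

Corrected Na = measured Na + 1.6 · (glucose − 100)/100
= 129 + 1.6 · (348 − 100)/100
= 129 + 4
= 133 mmol/L

133 mmol/L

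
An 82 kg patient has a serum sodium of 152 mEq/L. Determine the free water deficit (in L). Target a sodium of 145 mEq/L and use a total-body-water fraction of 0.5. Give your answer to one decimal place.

2.0 L

TBW = 0.5 · 82 = 41 L
Free water deficit = TBW · (Na/145 − 1)
= 41 · (152/145 − 1)
= 41 · 0.0483
= 1.98 L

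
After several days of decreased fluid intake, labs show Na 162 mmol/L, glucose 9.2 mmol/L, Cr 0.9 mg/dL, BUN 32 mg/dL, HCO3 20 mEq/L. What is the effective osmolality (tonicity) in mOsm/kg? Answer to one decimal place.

Effective osmolality excludes urea (freely permeant across cell membranes):
2·Na + glucose
= 2·162 + 9.2
= 324 + 9.2
= 333.2 mOsm/kg

333.2 mOsm/kg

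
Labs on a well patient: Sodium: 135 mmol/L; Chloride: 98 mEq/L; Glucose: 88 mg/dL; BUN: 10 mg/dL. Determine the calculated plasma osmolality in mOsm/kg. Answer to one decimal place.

Calculated osmolality = 2·Na + glucose/18 + BUN/2.8
= 2·135 + 88/18 + 10/2.8
= 270 + 4.89 + 3.57
= 278.46 mOsm/kg

278.5 mOsm/kg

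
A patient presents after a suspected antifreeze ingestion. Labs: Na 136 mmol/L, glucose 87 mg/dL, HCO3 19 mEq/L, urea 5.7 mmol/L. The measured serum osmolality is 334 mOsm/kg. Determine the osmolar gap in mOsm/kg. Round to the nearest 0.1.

Calculated osmolality = 2·Na + glucose/18 + urea
= 2·136 + 87/18 + 5.7
= 272 + 4.83 + 5.70
= 282.53 mOsm/kg ≈ 282.5 mOsm/kg
Osmolar gap = measured − calculated = 334 − 282.5 = 51.5 mOsm/kg

51.5 mOsm/kg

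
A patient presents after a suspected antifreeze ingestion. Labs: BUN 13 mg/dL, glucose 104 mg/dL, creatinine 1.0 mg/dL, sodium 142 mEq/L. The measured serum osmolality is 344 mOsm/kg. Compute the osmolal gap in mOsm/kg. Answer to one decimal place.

Calculated osmolality = 2·Na + glucose/18 + BUN/2.8
= 2·142 + 104/18 + 13/2.8
= 284 + 5.78 + 4.64
= 294.42 mOsm/kg ≈ 294.4 mOsm/kg
Osmolar gap = measured − calculated = 344 − 294.4 = 49.6 mOsm/kg

49.6 mOsm/kg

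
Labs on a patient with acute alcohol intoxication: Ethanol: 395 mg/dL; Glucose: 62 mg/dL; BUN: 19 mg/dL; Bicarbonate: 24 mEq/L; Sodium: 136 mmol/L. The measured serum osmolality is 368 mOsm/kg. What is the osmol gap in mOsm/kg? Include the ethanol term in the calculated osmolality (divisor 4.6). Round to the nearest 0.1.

-0.1 mOsm/kg

Calculated osmolality = 2·Na + glucose/18 + BUN/2.8 + ethanol/4.6
= 2·136 + 62/18 + 19/2.8 + 395/4.6
= 272 + 3.44 + 6.79 + 85.87
= 368.1 mOsm/kg ≈ 368.1 mOsm/kg
Osmolar gap = measured − calculated = 368 − 368.1 = -0.1 mOsm/kg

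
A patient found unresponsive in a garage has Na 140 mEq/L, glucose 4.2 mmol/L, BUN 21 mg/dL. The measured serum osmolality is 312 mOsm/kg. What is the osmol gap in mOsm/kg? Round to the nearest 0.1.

Calculated osmolality = 2·Na + glucose + BUN/2.8
= 2·140 + 4.2 + 21/2.8
= 280 + 4.20 + 7.50
= 291.7 mOsm/kg ≈ 291.7 mOsm/kg
Osmolar gap = measured − calculated = 312 − 291.7 = 20.3 mOsm/kg

20.3 mOsm/kg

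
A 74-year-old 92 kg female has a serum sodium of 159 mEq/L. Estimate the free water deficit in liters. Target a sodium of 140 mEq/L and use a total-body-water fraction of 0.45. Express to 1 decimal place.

5.6 L

TBW = 0.45 · 92 = 41.4 L
Free water deficit = TBW · (Na/140 − 1)
= 41.4 · (159/140 − 1)
= 41.4 · 0.1357
= 5.62 L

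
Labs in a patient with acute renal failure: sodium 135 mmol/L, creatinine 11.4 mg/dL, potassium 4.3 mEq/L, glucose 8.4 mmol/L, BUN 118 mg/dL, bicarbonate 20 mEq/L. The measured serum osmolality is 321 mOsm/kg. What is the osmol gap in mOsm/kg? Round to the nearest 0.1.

Calculated osmolality = 2·Na + glucose + BUN/2.8
= 2·135 + 8.4 + 118/2.8
= 270 + 8.40 + 42.14
= 320.54 mOsm/kg ≈ 320.5 mOsm/kg
Osmolar gap = measured − calculated = 321 − 320.5 = 0.5 mOsm/kg

0.5 mOsm/kg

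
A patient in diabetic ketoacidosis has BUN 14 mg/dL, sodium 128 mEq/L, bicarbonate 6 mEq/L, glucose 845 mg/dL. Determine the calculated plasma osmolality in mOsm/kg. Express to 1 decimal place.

Calculated osmolality = 2·Na + glucose/18 + BUN/2.8
= 2·128 + 845/18 + 14/2.8
= 256 + 46.94 + 5
= 307.94 mOsm/kg

307.9 mOsm/kg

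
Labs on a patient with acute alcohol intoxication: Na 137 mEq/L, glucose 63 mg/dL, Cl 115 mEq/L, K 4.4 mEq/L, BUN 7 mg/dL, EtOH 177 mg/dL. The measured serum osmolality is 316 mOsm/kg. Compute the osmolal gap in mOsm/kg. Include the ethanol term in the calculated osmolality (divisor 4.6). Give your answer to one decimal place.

-2.5 mOsm/kg

Calculated osmolality = 2·Na + glucose/18 + BUN/2.8 + ethanol/4.6
= 2·137 + 63/18 + 7/2.8 + 177/4.6
= 274 + 3.50 + 2.50 + 38.48
= 318.48 mOsm/kg ≈ 318.5 mOsm/kg
Osmolar gap = measured − calculated = 316 − 318.5 = -2.5 mOsm/kg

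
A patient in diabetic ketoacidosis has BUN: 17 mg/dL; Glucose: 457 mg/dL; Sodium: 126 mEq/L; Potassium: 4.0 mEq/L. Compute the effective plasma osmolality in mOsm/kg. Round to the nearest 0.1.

277.4 mOsm/kg

Effective osmolality excludes urea (freely permeant across cell membranes):
2·Na + glucose/18
= 2·126 + 457/18
= 252 + 25.39
= 277.39 mOsm/kg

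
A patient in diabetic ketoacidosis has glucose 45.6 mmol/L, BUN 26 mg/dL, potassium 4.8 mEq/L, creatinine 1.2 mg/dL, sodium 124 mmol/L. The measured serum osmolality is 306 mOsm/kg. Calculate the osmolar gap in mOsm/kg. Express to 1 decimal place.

Calculated osmolality = 2·Na + glucose + BUN/2.8
= 2·124 + 45.6 + 26/2.8
= 248 + 45.60 + 9.29
= 302.89 mOsm/kg ≈ 302.9 mOsm/kg
Osmolar gap = measured − calculated = 306 − 302.9 = 3.1 mOsm/kg

3.1 mOsm/kg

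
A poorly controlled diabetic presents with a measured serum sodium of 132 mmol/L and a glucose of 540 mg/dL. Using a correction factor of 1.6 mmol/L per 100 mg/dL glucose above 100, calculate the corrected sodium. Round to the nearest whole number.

139 mmol/L

Corrected Na = measured Na + 1.6 · (glucose − 100)/100
= 132 + 1.6 · (540 − 100)/100
= 132 + 7
= 139 mmol/L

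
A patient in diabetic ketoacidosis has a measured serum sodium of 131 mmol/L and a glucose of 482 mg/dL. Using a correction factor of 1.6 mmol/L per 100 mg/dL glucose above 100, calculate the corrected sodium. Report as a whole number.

Corrected Na = measured Na + 1.6 · (glucose − 100)/100
= 131 + 1.6 · (482 − 100)/100
= 131 + 6.1
= 137.1 mmol/L

137 mmol/L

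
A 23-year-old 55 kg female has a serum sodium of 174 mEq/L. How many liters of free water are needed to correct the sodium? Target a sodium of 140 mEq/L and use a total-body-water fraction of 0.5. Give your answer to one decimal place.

TBW = 0.5 · 55 = 27.5 L
Free water deficit = TBW · (Na/140 − 1)
= 27.5 · (174/140 − 1)
= 27.5 · 0.2429
= 6.68 L

6.7 L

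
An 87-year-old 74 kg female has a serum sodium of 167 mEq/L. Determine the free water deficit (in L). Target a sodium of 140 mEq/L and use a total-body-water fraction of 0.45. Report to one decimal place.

6.4 L

TBW = 0.45 · 74 = 33.3 L
Free water deficit = TBW · (Na/140 − 1)
= 33.3 · (167/140 − 1)
= 33.3 · 0.1929
= 6.42 L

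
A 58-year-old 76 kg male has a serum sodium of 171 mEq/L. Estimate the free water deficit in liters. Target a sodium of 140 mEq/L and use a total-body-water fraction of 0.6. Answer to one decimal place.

TBW = 0.6 · 76 = 45.6 L
Free water deficit = TBW · (Na/140 − 1)
= 45.6 · (171/140 − 1)
= 45.6 · 0.2214
= 10.1 L

10.1 L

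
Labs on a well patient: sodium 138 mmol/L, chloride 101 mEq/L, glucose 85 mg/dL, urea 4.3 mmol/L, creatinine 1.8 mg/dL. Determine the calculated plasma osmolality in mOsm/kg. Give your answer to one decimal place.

Calculated osmolality = 2·Na + glucose/18 + urea
= 2·138 + 85/18 + 4.3
= 276 + 4.72 + 4.30
= 285.02 mOsm/kg

285.0 mOsm/kg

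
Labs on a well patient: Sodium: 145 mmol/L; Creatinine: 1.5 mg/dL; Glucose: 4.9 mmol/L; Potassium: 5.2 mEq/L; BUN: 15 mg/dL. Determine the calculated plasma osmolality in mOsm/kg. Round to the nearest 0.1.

Calculated osmolality = 2·Na + glucose + BUN/2.8
= 2·145 + 4.9 + 15/2.8
= 290 + 4.90 + 5.36
= 300.26 mOsm/kg

300.3 mOsm/kg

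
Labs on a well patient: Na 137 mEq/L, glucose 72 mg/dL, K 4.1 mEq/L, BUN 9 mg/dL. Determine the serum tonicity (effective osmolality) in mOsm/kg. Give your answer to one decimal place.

Effective osmolality excludes urea (freely permeant across cell membranes):
2·Na + glucose/18
= 2·137 + 72/18
= 274 + 4
= 278 mOsm/kg

278.0 mOsm/kg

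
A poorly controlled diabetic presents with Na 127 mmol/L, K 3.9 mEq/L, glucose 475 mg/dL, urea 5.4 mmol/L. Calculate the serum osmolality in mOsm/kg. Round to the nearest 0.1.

Calculated osmolality = 2·Na + glucose/18 + urea
= 2·127 + 475/18 + 5.4
= 254 + 26.39 + 5.40
= 285.79 mOsm/kg

285.8 mOsm/kg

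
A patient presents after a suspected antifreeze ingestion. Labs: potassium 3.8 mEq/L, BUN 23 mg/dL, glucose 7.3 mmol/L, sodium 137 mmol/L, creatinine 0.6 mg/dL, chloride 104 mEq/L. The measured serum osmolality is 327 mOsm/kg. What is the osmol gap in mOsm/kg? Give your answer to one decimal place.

Calculated osmolality = 2·Na + glucose + BUN/2.8
= 2·137 + 7.3 + 23/2.8
= 274 + 7.30 + 8.21
= 289.51 mOsm/kg ≈ 289.5 mOsm/kg
Osmolar gap = measured − calculated = 327 − 289.5 = 37.5 mOsm/kg

37.5 mOsm/kg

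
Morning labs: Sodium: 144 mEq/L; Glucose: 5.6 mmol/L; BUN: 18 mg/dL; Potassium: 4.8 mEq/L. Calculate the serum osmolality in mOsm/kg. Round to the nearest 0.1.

300.0 mOsm/kg

Calculated osmolality = 2·Na + glucose + BUN/2.8
= 2·144 + 5.6 + 18/2.8
= 288 + 5.60 + 6.43
= 300.03 mOsm/kg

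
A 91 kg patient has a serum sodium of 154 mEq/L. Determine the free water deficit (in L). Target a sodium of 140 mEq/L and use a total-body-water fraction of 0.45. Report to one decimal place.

TBW = 0.45 · 91 = 40.95 L
Free water deficit = TBW · (Na/140 − 1)
= 40.95 · (154/140 − 1)
= 40.95 · 0.1
= 4.1 L

4.1 L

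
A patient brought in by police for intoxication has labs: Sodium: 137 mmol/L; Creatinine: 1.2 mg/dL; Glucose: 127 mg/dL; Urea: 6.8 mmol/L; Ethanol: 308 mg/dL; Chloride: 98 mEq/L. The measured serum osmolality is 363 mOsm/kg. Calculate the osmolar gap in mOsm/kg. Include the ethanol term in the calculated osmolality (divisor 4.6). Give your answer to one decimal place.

8.2 mOsm/kg

Calculated osmolality = 2·Na + glucose/18 + urea + ethanol/4.6
= 2·137 + 127/18 + 6.8 + 308/4.6
= 274 + 7.06 + 6.80 + 66.96
= 354.82 mOsm/kg ≈ 354.8 mOsm/kg
Osmolar gap = measured − calculated = 363 − 354.8 = 8.2 mOsm/kg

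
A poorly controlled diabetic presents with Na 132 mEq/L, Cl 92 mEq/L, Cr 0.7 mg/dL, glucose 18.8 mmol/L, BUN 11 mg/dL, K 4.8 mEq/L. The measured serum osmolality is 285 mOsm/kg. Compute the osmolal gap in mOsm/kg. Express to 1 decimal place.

Calculated osmolality = 2·Na + glucose + BUN/2.8
= 2·132 + 18.8 + 11/2.8
= 264 + 18.80 + 3.93
= 286.73 mOsm/kg ≈ 286.7 mOsm/kg
Osmolar gap = measured − calculated = 285 − 286.7 = -1.7 mOsm/kg

-1.7 mOsm/kg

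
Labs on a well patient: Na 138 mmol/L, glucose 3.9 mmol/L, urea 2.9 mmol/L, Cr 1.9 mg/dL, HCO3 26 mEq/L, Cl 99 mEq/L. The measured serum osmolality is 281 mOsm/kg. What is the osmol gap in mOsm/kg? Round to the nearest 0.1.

Calculated osmolality = 2·Na + glucose + urea
= 2·138 + 3.9 + 2.9
= 276 + 3.90 + 2.90
= 282.8 mOsm/kg ≈ 282.8 mOsm/kg
Osmolar gap = measured − calculated = 281 − 282.8 = -1.8 mOsm/kg

-1.8 mOsm/kg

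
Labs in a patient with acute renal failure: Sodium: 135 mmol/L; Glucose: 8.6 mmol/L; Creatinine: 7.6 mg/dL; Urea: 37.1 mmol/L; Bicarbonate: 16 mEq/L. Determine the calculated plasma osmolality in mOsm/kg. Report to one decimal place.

315.7 mOsm/kg

Calculated osmolality = 2·Na + glucose + urea
= 2·135 + 8.6 + 37.1
= 270 + 8.60 + 37.10
= 315.7 mOsm/kg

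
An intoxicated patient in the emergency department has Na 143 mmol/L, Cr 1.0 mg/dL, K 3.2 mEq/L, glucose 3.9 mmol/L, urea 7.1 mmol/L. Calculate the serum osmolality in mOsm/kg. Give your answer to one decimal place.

Calculated osmolality = 2·Na + glucose + urea
= 2·143 + 3.9 + 7.1
= 286 + 3.90 + 7.10
= 297 mOsm/kg

297.0 mOsm/kg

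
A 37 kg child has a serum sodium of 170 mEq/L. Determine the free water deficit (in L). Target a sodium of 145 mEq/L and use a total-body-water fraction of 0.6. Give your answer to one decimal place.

3.8 L

TBW = 0.6 · 37 = 22.2 L
Free water deficit = TBW · (Na/145 − 1)
= 22.2 · (170/145 − 1)
= 22.2 · 0.1724
= 3.83 L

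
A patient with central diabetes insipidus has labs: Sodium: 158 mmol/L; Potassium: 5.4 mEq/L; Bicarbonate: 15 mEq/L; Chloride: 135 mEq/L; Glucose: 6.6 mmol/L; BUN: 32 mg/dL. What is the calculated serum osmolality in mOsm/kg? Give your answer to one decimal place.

Calculated osmolality = 2·Na + glucose + BUN/2.8
= 2·158 + 6.6 + 32/2.8
= 316 + 6.60 + 11.43
= 334.03 mOsm/kg

334.0 mOsm/kg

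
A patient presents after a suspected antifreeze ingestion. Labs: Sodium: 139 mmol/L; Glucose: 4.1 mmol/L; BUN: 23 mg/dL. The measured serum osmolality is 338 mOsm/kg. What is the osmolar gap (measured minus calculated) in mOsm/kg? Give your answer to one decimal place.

Calculated osmolality = 2·Na + glucose + BUN/2.8
= 2·139 + 4.1 + 23/2.8
= 278 + 4.10 + 8.21
= 290.31 mOsm/kg ≈ 290.3 mOsm/kg
Osmolar gap = measured − calculated = 338 − 290.3 = 47.7 mOsm/kg

47.7 mOsm/kg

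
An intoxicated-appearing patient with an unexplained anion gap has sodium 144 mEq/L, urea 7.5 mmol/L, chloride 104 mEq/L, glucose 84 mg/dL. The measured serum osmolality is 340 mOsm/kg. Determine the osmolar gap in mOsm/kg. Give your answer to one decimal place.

39.8 mOsm/kg

Calculated osmolality = 2·Na + glucose/18 + urea
= 2·144 + 84/18 + 7.5
= 288 + 4.67 + 7.50
= 300.17 mOsm/kg ≈ 300.2 mOsm/kg
Osmolar gap = measured − calculated = 340 − 300.2 = 39.8 mOsm/kg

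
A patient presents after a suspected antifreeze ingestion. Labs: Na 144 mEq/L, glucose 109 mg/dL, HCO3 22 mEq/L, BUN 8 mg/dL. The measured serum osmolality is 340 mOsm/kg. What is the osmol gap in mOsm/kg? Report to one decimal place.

Calculated osmolality = 2·Na + glucose/18 + BUN/2.8
= 2·144 + 109/18 + 8/2.8
= 288 + 6.06 + 2.86
= 296.92 mOsm/kg ≈ 296.9 mOsm/kg
Osmolar gap = measured − calculated = 340 − 296.9 = 43.1 mOsm/kg

43.1 mOsm/kg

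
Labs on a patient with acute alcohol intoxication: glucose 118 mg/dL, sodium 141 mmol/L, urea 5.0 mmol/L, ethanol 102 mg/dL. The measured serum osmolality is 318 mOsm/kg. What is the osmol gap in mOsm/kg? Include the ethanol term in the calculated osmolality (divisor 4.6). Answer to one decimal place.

Calculated osmolality = 2·Na + glucose/18 + urea + ethanol/4.6
= 2·141 + 118/18 + 5 + 102/4.6
= 282 + 6.56 + 5 + 22.17
= 315.73 mOsm/kg ≈ 315.7 mOsm/kg
Osmolar gap = measured − calculated = 318 − 315.7 = 2.3 mOsm/kg

2.3 mOsm/kg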